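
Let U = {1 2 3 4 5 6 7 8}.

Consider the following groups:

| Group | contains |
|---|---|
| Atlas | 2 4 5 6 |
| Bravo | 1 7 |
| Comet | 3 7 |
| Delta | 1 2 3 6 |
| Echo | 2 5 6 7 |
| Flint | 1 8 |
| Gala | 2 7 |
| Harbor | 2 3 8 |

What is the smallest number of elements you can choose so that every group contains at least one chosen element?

3

The 3 elements {1, 2, 7} hit every group.
The groups Atlas, Comet, Flint are pairwise disjoint, so any hitting set needs a separate element for each — at least 3. Hence 3 is optimal.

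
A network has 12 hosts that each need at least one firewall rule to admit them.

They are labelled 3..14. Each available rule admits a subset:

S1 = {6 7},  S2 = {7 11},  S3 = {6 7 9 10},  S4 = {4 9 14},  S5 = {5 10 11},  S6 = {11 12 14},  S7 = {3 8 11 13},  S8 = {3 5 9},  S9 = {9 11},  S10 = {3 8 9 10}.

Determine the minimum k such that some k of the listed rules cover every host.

5

S1 and S4 and S5 and S6 and S7 together: S1 ∪ S4 ∪ S5 ∪ S6 ∪ S7 = {3, 4, 5, 6, 7, 8, 9, 10, 11, 12, 13, 14} — every host is covered.
No 4 of the 10 rules cover everything (all 210 combinations miss at least one host), so 5 is optimal.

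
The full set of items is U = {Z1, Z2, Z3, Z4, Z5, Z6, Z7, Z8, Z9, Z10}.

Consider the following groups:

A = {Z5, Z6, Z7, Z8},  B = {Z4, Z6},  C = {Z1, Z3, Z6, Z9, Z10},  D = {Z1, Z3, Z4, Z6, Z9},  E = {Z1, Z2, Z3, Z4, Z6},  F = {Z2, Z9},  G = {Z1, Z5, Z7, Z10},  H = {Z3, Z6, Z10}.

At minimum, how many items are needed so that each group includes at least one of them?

3

The 3 items {Z1, Z2, Z6} hit every group.
The groups B, F, G are pairwise disjoint, so any hitting set needs a separate item for each — at least 3. Hence 3 is optimal.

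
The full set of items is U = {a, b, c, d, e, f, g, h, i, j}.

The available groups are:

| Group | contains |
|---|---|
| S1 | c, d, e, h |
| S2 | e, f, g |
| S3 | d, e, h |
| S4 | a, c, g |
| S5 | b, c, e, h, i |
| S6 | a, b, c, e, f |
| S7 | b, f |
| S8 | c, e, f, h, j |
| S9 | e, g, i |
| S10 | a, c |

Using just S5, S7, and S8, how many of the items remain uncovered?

3

Union of S5, S7, S8 = {b, c, e, f, h, i, j}.
Not covered: a, d, g — 3 items.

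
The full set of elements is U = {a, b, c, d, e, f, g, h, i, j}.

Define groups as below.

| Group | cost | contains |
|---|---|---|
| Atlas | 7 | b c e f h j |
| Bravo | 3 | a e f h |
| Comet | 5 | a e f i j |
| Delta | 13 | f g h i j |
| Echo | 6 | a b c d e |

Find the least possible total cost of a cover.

Delta, Echo together cover every element (Delta ∪ Echo = {a, b, c, d, e, f, g, h, i, j}); total cost 13 + 6 = 19.
The greedy pick Bravo, Echo, Comet, Delta costs 27; no covering selection beats 19.

19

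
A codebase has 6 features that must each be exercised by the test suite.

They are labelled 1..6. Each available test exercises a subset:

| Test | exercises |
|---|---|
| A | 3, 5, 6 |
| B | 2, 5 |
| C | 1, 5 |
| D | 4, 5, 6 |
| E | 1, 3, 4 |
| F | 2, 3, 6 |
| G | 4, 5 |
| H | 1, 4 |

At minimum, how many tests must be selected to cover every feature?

F and G and H together: F ∪ G ∪ H = {1, 2, 3, 4, 5, 6} — every feature is covered.
No 2 of the 8 tests cover everything (all 28 combinations miss at least one feature), so 3 is optimal.

3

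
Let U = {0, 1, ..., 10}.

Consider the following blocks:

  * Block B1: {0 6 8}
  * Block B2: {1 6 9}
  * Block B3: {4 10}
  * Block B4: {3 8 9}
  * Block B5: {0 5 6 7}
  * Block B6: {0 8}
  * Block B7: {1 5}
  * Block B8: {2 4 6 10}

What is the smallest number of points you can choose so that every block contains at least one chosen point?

4

Take H = {1, 5, 8, 10}. Each listed block contains at least one of these, so H is a hitting set of size 4.
No choice of 3 points meets every block, so 4 is the minimum.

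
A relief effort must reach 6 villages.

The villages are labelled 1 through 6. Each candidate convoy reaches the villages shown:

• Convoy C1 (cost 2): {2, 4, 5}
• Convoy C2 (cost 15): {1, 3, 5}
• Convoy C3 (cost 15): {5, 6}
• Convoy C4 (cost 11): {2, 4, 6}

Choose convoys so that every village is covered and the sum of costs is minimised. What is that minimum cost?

C2, C4 together cover every village (C2 ∪ C4 = {1, 2, 3, 4, 5, 6}); total cost 15 + 11 = 26.
The greedy pick C1, C2, C4 costs 28; no covering selection beats 26.

26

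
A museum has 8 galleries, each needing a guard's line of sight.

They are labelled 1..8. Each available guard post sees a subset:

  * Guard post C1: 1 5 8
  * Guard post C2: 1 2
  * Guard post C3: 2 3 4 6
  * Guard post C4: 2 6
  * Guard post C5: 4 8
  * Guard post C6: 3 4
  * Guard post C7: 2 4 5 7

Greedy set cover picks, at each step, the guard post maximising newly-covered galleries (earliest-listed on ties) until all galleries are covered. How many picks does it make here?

Greedy: pick C3 (covers 4 new) → pick C1 (covers 3 new) → pick C7 (covers 1 new). Total picks: 3.

3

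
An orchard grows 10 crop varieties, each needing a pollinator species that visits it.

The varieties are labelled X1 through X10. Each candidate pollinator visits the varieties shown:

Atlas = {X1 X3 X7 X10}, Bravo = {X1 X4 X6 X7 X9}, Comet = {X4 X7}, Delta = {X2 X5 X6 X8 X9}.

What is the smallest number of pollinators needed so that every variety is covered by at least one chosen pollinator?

Atlas and Bravo and Delta together: Atlas ∪ Bravo ∪ Delta = {X1, X2, X3, X4, X5, X6, X7, X8, X9, X10} — every variety is covered.
Only Delta contains X2, so Delta is forced; the remaining 5 varieties need at least 2 more pollinators (each remaining pollinator adds at most 4) — so at least 3 pollinators are needed, and 3 is optimal.

3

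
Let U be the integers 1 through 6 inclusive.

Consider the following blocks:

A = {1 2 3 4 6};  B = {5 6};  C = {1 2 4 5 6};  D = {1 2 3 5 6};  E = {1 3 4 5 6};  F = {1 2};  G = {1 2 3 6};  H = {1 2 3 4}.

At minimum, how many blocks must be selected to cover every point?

2

Take {A, B}. Their union is {1, 2, 3, 4, 5, 6}, which is all 6 points.
No single block has all 6 points (the largest, A, has 5), so 2 is optimal.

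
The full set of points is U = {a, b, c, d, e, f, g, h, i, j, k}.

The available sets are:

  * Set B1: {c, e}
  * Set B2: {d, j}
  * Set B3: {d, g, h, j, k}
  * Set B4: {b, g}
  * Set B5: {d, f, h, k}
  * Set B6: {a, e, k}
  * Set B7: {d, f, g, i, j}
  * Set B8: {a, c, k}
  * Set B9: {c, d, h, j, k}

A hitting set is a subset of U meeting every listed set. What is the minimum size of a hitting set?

T = {b, c, d, e} meets every set (each contains at least one member of T), and |T| = 4.
No choice of 3 points meets every set, so 4 is the minimum.

4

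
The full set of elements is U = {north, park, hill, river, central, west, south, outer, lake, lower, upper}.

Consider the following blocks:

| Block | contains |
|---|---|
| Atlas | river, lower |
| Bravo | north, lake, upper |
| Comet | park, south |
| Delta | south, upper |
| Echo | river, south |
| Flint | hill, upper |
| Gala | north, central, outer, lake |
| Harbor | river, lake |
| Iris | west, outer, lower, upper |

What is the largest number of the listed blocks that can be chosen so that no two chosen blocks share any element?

4

Atlas, Comet, Flint, Gala are pairwise disjoint (Atlas={river,lower}; Comet={park,south}; Flint={hill,upper}; Gala={north,central,outer,lake}).
Every remaining block overlaps one of these, and no 5 of the listed blocks are pairwise disjoint, so 4 is the maximum.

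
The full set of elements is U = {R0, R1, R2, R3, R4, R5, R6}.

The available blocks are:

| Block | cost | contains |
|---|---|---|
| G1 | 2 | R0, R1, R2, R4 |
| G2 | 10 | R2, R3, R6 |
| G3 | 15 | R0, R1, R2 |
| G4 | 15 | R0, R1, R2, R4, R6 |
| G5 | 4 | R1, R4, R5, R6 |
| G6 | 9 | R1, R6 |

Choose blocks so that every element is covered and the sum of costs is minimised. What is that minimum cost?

G1, G2, G5 together cover every element (G1 ∪ G2 ∪ G5 = {R0, R1, R2, R3, R4, R5, R6}); total cost 2 + 10 + 4 = 16.
No covering selection has total cost below 16.

16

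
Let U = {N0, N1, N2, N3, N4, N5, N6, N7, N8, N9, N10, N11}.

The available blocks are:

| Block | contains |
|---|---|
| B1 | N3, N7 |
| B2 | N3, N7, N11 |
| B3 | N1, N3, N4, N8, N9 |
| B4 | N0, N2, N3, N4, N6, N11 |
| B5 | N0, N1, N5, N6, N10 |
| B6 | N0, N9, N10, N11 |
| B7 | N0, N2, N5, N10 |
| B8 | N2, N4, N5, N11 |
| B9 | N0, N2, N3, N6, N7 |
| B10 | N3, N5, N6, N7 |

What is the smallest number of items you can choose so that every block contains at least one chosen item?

H = {N0, N4, N7} meets every block (each contains at least one member of H), and |H| = 3.
No choice of 2 items meets every block, so 3 is the minimum.

3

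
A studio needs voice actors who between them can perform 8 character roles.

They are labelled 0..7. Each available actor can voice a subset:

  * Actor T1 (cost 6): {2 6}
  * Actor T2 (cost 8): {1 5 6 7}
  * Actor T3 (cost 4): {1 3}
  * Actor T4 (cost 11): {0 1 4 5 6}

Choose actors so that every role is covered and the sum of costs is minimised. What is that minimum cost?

29

T1, T2, T3, T4 together cover every role (T1 ∪ T2 ∪ T3 ∪ T4 = {0, 1, 2, 3, 4, 5, 6, 7}); total cost 6 + 8 + 4 + 11 = 29.
No covering selection has total cost below 29.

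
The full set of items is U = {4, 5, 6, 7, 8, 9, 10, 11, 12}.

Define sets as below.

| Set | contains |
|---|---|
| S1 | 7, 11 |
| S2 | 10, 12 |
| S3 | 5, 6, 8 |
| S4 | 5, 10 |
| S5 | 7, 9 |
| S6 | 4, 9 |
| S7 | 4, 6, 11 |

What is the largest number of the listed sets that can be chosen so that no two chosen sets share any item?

4

S1, S2, S3, S6 are pairwise disjoint (S1={7,11}; S2={10,12}; S3={5,6,8}; S6={4,9}).
Every remaining set overlaps one of these, and no 5 of the listed sets are pairwise disjoint, so 4 is the maximum.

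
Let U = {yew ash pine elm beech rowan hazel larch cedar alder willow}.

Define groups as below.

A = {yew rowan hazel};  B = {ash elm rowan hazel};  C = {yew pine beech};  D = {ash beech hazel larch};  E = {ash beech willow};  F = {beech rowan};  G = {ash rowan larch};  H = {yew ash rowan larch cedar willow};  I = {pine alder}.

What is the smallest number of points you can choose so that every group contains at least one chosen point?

The 3 points {pine, beech, rowan} hit every group.
The groups A, E, I are pairwise disjoint, so any hitting set needs a separate point for each — at least 3. Hence 3 is optimal.

3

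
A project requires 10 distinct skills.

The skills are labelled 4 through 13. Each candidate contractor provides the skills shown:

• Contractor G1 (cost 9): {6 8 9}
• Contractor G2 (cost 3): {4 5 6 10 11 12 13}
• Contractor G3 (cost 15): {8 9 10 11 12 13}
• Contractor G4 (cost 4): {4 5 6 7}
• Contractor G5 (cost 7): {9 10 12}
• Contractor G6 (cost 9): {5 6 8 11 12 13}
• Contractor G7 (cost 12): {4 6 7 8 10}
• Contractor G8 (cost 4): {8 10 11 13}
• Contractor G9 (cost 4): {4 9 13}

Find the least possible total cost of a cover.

15

G2, G4, G8, G9 together cover every skill (G2 ∪ G4 ∪ G8 ∪ G9 = {4, 5, 6, 7, 8, 9, 10, 11, 12, 13}); total cost 3 + 4 + 4 + 4 = 15.
No covering selection has total cost below 15.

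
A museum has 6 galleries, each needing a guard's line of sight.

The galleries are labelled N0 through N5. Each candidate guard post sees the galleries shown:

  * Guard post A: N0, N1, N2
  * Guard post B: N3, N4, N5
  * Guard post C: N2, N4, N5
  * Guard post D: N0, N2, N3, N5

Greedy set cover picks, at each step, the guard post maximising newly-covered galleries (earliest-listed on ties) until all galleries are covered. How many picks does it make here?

Greedy: pick D (covers 4 new) → pick A (covers 1 new) → pick B (covers 1 new). Total picks: 3.
(The true minimum cover uses only 2 guard posts, so greedy is not optimal here.)

3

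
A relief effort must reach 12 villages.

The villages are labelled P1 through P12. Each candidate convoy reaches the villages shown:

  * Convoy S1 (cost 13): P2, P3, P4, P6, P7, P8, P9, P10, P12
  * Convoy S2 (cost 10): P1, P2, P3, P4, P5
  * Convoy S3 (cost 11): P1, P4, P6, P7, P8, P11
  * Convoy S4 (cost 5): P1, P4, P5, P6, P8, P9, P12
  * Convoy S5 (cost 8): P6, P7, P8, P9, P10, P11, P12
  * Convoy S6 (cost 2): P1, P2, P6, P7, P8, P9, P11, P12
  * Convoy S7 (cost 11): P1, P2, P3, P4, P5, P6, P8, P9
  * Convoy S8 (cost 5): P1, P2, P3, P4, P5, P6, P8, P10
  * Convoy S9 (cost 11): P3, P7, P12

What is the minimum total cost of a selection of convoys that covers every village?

S6, S8 together cover every village (S6 ∪ S8 = {P1, P2, P3, P4, P5, P6, P7, P8, P9, P10, P11, P12}); total cost 2 + 5 = 7.
No covering selection has total cost below 7.

7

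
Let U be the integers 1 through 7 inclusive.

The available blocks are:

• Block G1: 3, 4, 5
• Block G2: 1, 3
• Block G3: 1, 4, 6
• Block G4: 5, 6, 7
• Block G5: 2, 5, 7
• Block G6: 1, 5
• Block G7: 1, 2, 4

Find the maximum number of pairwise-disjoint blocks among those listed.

2

G2, G5 are pairwise disjoint (G2={1,3}; G5={2,5,7}).
Every remaining block overlaps one of these, and no 3 of the listed blocks are pairwise disjoint, so 2 is the maximum.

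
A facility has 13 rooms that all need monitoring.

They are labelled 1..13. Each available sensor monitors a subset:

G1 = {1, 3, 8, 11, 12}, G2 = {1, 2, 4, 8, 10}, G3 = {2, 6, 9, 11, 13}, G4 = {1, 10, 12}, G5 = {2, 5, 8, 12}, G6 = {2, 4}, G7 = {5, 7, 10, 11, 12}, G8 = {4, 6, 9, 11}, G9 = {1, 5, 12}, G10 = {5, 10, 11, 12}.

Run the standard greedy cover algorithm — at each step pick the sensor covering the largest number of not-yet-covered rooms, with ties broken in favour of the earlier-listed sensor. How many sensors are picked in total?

Greedy: pick G1 (covers 5 new) → pick G3 (covers 4 new) → pick G7 (covers 3 new) → pick G2 (covers 1 new). Total picks: 4.

4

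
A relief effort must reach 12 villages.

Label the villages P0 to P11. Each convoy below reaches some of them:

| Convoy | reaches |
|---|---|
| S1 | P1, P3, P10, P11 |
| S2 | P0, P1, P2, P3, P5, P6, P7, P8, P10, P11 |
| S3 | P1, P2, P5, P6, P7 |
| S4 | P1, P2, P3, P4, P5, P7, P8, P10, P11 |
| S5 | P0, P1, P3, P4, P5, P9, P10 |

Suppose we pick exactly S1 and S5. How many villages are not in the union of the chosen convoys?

Union of S1, S5 = {P0, P1, P3, P4, P5, P9, P10, P11}.
Not covered: P2, P6, P7, P8 — 4 villages.

4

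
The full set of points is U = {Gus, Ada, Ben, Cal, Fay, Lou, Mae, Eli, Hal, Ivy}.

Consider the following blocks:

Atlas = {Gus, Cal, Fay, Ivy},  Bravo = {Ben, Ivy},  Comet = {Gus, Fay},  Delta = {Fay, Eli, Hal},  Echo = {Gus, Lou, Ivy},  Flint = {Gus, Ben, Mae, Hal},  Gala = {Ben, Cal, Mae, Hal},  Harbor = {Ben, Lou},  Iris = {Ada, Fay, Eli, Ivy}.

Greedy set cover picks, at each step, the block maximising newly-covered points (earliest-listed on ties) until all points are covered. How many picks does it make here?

4

Greedy: pick Atlas (covers 4 new) → pick Flint (covers 3 new) → pick Iris (covers 2 new) → pick Echo (covers 1 new). Total picks: 4.
(The true minimum cover uses only 3 blocks, so greedy is not optimal here.)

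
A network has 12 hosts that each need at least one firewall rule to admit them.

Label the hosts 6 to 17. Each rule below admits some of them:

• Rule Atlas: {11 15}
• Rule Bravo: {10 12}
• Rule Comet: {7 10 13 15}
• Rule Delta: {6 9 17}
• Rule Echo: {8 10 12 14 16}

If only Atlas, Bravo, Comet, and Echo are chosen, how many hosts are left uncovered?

3

Union of Atlas, Bravo, Comet, Echo = {7, 8, 10, 11, 12, 13, 14, 15, 16}.
Not covered: 6, 9, 17 — 3 hosts.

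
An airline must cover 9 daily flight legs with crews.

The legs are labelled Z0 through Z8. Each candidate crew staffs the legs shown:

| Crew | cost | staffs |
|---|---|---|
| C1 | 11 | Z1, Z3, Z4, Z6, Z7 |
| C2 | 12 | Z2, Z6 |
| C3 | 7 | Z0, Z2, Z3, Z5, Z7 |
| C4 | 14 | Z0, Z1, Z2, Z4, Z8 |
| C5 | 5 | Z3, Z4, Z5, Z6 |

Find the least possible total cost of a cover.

C3, C4, C5 together cover every leg (C3 ∪ C4 ∪ C5 = {Z0, Z1, Z2, Z3, Z4, Z5, Z6, Z7, Z8}); total cost 7 + 14 + 5 = 26.
No covering selection has total cost below 26.

26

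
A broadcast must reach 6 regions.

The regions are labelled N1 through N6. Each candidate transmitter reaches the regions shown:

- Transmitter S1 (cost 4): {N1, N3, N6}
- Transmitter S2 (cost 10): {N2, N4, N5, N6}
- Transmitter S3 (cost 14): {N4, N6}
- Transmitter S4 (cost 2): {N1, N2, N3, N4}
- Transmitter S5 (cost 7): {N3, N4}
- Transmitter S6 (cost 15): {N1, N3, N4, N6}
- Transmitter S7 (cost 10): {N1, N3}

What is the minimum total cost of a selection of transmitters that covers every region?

S2, S4 together cover every region (S2 ∪ S4 = {N1, N2, N3, N4, N5, N6}); total cost 10 + 2 = 12.
The greedy pick S4, S1, S2 costs 16; no covering selection beats 12.

12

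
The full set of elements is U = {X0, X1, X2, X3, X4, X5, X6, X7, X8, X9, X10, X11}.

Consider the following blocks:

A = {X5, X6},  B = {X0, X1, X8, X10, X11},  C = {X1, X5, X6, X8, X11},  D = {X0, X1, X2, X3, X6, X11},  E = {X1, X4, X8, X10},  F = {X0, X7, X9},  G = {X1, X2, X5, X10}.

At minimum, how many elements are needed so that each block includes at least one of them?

3

Take H = {X0, X4, X5}. Each listed block contains at least one of these, so H is a hitting set of size 3.
The blocks A, E, F are pairwise disjoint, so any hitting set needs a separate element for each — at least 3. Hence 3 is optimal.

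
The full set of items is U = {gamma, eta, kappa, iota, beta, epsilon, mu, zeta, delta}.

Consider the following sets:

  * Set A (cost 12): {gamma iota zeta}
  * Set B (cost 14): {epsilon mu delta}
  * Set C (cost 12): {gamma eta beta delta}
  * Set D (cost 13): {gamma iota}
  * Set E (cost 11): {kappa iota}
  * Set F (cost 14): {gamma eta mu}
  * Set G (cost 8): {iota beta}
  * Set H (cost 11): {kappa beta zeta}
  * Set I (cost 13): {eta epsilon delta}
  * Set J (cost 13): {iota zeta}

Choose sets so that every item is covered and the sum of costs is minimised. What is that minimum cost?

45

B, C, G, H together cover every item (B ∪ C ∪ G ∪ H = {gamma, eta, kappa, iota, beta, epsilon, mu, zeta, delta}); total cost 14 + 12 + 8 + 11 = 45.
The greedy pick C, E, B, H costs 48; no covering selection beats 45.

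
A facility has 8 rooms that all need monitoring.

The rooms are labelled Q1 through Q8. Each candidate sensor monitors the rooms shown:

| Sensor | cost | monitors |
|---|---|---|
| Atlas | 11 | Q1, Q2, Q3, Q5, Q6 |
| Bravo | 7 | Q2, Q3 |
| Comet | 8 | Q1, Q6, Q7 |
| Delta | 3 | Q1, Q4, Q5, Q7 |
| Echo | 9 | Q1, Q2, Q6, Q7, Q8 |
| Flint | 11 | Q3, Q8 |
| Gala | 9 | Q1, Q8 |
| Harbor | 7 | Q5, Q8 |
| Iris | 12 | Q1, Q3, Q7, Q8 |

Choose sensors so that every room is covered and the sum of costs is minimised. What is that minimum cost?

Bravo, Delta, Echo together cover every room (Bravo ∪ Delta ∪ Echo = {Q1, Q2, Q3, Q4, Q5, Q6, Q7, Q8}); total cost 7 + 3 + 9 = 19.
No covering selection has total cost below 19.

19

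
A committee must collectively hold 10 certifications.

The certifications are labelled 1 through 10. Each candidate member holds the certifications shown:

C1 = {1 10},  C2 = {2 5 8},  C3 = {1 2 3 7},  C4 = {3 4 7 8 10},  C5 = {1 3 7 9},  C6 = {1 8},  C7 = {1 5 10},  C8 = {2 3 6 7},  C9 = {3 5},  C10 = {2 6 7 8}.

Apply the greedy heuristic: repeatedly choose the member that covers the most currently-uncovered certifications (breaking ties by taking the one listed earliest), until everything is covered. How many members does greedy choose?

4

Greedy: pick C4 (covers 5 new) → pick C2 (covers 2 new) → pick C5 (covers 2 new) → pick C8 (covers 1 new). Total picks: 4.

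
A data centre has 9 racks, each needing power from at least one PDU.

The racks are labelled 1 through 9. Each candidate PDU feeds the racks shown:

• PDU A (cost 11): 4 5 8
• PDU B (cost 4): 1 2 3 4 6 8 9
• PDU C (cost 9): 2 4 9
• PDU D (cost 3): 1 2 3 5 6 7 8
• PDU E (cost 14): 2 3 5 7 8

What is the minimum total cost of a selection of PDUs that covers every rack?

B, D together cover every rack (B ∪ D = {1, 2, 3, 4, 5, 6, 7, 8, 9}); total cost 4 + 3 = 7.
No covering selection has total cost below 7.

7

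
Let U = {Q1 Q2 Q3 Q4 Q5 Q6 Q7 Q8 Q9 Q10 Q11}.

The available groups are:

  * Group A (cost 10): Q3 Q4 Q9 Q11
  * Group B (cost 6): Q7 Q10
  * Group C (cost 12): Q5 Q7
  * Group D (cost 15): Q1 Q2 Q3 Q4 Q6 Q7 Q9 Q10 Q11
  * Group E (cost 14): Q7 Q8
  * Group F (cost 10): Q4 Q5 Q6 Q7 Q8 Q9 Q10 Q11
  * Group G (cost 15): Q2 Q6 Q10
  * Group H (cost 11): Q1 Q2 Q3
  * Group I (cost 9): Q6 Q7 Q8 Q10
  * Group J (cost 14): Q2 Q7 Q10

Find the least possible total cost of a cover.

F, H together cover every element (F ∪ H = {Q1, Q2, Q3, Q4, Q5, Q6, Q7, Q8, Q9, Q10, Q11}); total cost 10 + 11 = 21.
No covering selection has total cost below 21.

21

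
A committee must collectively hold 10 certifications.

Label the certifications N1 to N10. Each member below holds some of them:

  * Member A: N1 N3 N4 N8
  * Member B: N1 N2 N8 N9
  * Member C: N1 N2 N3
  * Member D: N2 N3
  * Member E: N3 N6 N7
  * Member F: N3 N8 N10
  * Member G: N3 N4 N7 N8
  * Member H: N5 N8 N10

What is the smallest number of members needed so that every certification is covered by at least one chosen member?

4

B and E and G and H together: B ∪ E ∪ G ∪ H = {N1, N2, N3, N4, N5, N6, N7, N8, N9, N10} — every certification is covered.
Only H contains N5, so H is forced; the remaining 7 certifications need at least 3 more members (each remaining member adds at most 3) — so at least 4 members are needed, and 4 is optimal.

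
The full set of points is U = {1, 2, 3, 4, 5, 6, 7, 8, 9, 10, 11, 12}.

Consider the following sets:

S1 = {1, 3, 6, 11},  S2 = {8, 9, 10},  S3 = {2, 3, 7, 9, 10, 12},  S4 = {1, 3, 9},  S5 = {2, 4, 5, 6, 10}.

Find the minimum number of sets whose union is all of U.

4

S1 and S2 and S3 and S5 together: S1 ∪ S2 ∪ S3 ∪ S5 = {1, 2, 3, 4, 5, 6, 7, 8, 9, 10, 11, 12} — every point is covered.
Only S2 contains 8, so S2 is forced; the remaining 9 points need at least 3 more sets (each remaining set adds at most 4) — so at least 4 sets are needed, and 4 is optimal.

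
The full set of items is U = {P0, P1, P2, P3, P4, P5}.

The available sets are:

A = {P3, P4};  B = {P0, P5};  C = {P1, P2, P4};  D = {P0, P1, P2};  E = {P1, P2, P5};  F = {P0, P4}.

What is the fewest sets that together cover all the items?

3

A and B and E together: A ∪ B ∪ E = {P0, P1, P2, P3, P4, P5} — every item is covered.
Only A contains P3, so A is forced; the remaining 4 items need at least 2 more sets (each remaining set adds at most 3) — so at least 3 sets are needed, and 3 is optimal.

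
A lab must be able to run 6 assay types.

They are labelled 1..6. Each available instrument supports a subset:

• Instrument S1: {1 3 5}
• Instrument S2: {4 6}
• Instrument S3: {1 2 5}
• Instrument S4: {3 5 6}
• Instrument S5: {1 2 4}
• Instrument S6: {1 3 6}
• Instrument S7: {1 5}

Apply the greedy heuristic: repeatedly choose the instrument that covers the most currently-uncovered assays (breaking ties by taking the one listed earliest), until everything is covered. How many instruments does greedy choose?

Greedy: pick S1 (covers 3 new) → pick S2 (covers 2 new) → pick S3 (covers 1 new). Total picks: 3.
(The true minimum cover uses only 2 instruments, so greedy is not optimal here.)

3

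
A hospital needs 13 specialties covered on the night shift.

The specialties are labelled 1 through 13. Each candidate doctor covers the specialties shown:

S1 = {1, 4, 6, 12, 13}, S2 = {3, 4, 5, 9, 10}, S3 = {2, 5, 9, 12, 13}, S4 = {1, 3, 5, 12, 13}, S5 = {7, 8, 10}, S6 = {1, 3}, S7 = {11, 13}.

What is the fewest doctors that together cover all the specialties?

5

Take {S1, S3, S5, S6, S7}. Their union is {1, 2, 3, 4, 5, 6, 7, 8, 9, 10, 11, 12, 13}, which is all 13 specialties.
No 4 of the 7 doctors cover everything (all 35 combinations miss at least one specialty), so 5 is optimal.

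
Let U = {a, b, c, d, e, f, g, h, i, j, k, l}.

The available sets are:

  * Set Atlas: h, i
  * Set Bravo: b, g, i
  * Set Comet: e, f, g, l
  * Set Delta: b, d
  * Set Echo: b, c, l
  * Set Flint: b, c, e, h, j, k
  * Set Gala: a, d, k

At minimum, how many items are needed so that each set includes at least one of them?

4

Take T = {d, i, k, l}. Each listed set contains at least one of these, so T is a hitting set of size 4.
No choice of 3 items meets every set, so 4 is the minimum.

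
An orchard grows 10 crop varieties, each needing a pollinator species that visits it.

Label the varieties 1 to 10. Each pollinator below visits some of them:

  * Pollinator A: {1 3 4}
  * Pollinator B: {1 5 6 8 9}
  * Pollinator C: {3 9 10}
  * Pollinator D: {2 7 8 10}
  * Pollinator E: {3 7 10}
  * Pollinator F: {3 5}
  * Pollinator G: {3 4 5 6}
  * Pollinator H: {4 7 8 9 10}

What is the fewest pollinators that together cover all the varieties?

A and B and D together: A ∪ B ∪ D = {1, 2, 3, 4, 5, 6, 7, 8, 9, 10} — every variety is covered.
Only D contains 2, so D is forced; the remaining 6 varieties need at least 2 more pollinators (each remaining pollinator adds at most 4) — so at least 3 pollinators are needed, and 3 is optimal.

3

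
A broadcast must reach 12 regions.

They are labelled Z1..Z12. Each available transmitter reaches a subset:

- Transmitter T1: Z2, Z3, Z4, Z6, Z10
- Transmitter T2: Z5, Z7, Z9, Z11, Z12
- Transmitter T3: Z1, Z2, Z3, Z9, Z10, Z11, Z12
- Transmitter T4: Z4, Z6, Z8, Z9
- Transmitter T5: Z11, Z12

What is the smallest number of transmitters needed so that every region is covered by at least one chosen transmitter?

T2 and T3 and T4 together: T2 ∪ T3 ∪ T4 = {Z1, Z2, Z3, Z4, Z5, Z6, Z7, Z8, Z9, Z10, Z11, Z12} — every region is covered.
Only T3 contains Z1, so T3 is forced; the remaining 5 regions need at least 2 more transmitters (each remaining transmitter adds at most 3) — so at least 3 transmitters are needed, and 3 is optimal.

3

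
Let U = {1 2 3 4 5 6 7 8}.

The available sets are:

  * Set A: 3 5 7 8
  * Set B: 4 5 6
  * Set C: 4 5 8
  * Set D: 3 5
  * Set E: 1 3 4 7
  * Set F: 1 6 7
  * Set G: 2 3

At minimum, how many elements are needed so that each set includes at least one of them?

Take H = {3, 5, 7}. Each listed set contains at least one of these, so H is a hitting set of size 3.
The sets C, F, G are pairwise disjoint, so any hitting set needs a separate element for each — at least 3. Hence 3 is optimal.

3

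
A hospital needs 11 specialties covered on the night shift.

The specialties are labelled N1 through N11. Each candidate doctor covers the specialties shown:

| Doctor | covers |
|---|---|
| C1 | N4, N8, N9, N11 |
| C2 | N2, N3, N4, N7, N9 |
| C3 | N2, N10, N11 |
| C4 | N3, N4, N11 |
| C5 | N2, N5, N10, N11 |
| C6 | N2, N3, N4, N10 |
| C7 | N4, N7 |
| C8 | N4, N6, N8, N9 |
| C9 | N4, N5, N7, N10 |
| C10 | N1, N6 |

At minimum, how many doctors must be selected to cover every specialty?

C1 and C2 and C5 and C10 together: C1 ∪ C2 ∪ C5 ∪ C10 = {N1, N2, N3, N4, N5, N6, N7, N8, N9, N10, N11} — every specialty is covered.
No 3 of the 10 doctors cover everything (all 120 combinations miss at least one specialty), so 4 is optimal.

4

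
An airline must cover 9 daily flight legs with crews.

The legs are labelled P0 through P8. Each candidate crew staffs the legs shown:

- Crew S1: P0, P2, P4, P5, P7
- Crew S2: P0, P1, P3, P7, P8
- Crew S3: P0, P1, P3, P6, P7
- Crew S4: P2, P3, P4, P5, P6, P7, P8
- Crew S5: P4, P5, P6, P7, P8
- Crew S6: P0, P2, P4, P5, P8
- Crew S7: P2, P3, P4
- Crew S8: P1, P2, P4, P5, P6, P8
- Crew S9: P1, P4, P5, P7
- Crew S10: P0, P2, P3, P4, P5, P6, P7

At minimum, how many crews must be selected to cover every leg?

2

Take {S3, S4}. Their union is {P0, P1, P2, P3, P4, P5, P6, P7, P8}, which is all 9 legs.
No single crew has all 9 legs (the largest, S4, has 7), so 2 is optimal.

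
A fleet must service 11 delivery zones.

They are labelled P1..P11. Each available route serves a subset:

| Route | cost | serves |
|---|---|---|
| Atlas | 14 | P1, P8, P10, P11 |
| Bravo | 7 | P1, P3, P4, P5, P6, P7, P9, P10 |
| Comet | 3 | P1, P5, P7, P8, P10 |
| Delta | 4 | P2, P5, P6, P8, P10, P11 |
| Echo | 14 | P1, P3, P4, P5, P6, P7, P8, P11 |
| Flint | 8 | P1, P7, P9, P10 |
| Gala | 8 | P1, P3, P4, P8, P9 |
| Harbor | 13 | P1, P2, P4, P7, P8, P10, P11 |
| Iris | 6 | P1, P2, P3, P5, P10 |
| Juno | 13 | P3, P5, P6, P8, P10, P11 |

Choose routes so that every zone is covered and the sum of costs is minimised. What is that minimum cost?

Bravo, Delta together cover every zone (Bravo ∪ Delta = {P1, P2, P3, P4, P5, P6, P7, P8, P9, P10, P11}); total cost 7 + 4 = 11.
The greedy pick Comet, Delta, Bravo costs 14; no covering selection beats 11.

11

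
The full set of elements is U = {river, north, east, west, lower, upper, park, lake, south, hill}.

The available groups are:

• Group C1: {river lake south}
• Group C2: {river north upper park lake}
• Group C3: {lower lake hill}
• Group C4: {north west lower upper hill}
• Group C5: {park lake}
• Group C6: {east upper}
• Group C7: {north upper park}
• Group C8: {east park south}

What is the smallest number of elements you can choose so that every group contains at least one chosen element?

Take H = {upper, park, lake}. Each listed group contains at least one of these, so H is a hitting set of size 3.
No choice of 2 elements meets every group, so 3 is the minimum.

3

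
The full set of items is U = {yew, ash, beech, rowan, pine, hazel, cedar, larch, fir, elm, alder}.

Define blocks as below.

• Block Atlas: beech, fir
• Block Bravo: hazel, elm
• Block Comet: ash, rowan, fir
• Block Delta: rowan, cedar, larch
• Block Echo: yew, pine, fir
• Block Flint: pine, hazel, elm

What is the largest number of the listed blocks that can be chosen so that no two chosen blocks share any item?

Atlas, Delta, Flint are pairwise disjoint (Atlas={beech,fir}; Delta={rowan,cedar,larch}; Flint={pine,hazel,elm}).
Every remaining block overlaps one of these, and no 4 of the listed blocks are pairwise disjoint, so 3 is the maximum.

3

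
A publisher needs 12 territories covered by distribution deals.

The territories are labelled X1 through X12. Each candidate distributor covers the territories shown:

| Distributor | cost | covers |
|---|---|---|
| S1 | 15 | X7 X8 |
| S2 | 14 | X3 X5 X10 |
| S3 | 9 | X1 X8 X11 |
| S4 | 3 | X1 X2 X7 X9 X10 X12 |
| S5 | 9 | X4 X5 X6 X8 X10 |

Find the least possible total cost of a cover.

35

S2, S3, S4, S5 together cover every territory (S2 ∪ S3 ∪ S4 ∪ S5 = {X1, X2, X3, X4, X5, X6, X7, X8, X9, X10, X11, X12}); total cost 14 + 9 + 3 + 9 = 35.
No covering selection has total cost below 35.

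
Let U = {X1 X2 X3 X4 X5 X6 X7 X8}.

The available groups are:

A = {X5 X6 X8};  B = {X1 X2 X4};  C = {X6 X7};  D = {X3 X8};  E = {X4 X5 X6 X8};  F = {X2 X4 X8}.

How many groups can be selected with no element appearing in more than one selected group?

3

B, C, D are pairwise disjoint (B={X1,X2,X4}; C={X6,X7}; D={X3,X8}).
Every remaining group overlaps one of these, and no 4 of the listed groups are pairwise disjoint, so 3 is the maximum.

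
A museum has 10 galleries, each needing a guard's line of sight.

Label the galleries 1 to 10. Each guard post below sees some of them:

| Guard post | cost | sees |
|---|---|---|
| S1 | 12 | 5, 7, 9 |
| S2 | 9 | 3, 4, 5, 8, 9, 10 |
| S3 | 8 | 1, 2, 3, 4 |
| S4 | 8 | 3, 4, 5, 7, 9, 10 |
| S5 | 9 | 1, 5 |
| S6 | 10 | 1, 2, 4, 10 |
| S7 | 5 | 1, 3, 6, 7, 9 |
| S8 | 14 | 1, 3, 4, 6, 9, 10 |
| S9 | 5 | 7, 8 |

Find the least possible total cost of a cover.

22

S2, S3, S7 together cover every gallery (S2 ∪ S3 ∪ S7 = {1, 2, 3, 4, 5, 6, 7, 8, 9, 10}); total cost 9 + 8 + 5 = 22.
No covering selection has total cost below 22.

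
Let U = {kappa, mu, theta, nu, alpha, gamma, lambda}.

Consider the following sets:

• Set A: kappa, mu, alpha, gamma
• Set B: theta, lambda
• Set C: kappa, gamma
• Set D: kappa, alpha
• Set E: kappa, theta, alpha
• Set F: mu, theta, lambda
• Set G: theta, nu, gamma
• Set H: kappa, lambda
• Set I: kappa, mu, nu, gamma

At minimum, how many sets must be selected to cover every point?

A and B and G together: A ∪ B ∪ G = {kappa, mu, theta, nu, alpha, gamma, lambda} — every point is covered.
No 2 of the 9 sets cover everything (all 36 combinations miss at least one point), so 3 is optimal.

3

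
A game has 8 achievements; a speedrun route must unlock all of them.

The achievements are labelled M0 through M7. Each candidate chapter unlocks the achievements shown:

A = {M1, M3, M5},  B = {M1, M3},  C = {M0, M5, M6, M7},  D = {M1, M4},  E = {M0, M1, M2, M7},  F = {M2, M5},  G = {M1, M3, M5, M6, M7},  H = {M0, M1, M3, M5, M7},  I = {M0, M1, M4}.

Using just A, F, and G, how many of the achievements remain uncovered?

2

Union of A, F, G = {M1, M2, M3, M5, M6, M7}.
Not covered: M0, M4 — 2 achievements.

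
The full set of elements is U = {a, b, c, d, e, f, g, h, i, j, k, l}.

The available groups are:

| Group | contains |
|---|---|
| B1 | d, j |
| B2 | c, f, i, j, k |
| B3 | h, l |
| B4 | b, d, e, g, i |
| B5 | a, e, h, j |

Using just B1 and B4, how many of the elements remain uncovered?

6

Union of B1, B4 = {b, d, e, g, i, j}.
Not covered: a, c, f, h, k, l — 6 elements.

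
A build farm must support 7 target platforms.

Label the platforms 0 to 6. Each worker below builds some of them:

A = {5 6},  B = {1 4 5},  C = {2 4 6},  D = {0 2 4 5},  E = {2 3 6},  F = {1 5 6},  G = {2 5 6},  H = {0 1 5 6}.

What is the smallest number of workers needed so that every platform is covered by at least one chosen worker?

Take {C, E, H}. Their union is {0, 1, 2, 3, 4, 5, 6}, which is all 7 platforms.
Only E contains 3, so E is forced; the remaining 4 platforms need at least 2 more workers (each remaining worker adds at most 3) — so at least 3 workers are needed, and 3 is optimal.

3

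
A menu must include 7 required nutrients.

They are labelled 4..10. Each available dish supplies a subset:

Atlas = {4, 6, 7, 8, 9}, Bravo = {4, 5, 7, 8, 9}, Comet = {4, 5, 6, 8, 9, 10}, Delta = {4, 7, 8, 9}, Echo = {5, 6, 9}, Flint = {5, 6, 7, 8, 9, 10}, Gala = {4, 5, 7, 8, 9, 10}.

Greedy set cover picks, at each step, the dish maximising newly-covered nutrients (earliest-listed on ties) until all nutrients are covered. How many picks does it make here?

2

Greedy: pick Comet (covers 6 new) → pick Atlas (covers 1 new). Total picks: 2.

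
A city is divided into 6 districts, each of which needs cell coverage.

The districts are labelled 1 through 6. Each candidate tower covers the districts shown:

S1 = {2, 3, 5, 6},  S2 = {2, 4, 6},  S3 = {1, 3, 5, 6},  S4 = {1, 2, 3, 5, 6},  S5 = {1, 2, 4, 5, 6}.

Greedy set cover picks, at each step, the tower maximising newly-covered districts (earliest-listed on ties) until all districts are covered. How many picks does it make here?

2

Greedy: pick S4 (covers 5 new) → pick S2 (covers 1 new). Total picks: 2.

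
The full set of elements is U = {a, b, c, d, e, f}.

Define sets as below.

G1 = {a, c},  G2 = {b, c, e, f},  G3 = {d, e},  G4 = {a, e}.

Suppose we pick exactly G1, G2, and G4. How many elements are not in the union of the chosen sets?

1

Union of G1, G2, G4 = {a, b, c, e, f}.
Not covered: d — 1 element.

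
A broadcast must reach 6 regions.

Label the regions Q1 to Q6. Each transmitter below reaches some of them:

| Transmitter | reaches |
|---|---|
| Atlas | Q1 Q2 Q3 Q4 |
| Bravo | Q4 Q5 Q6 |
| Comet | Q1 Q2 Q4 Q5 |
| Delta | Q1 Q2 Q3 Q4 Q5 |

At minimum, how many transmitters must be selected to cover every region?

2

Take {Atlas, Bravo}. Their union is {Q1, Q2, Q3, Q4, Q5, Q6}, which is all 6 regions.
No single transmitter has all 6 regions (the largest, Delta, has 5), so 2 is optimal.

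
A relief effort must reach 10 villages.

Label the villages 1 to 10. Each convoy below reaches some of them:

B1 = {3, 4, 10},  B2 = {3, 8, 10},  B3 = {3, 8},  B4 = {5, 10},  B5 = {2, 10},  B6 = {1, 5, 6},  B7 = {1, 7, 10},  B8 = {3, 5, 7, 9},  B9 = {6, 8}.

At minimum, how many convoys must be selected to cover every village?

B1 and B5 and B7 and B8 and B9 together: B1 ∪ B5 ∪ B7 ∪ B8 ∪ B9 = {1, 2, 3, 4, 5, 6, 7, 8, 9, 10} — every village is covered.
No 4 of the 9 convoys cover everything (all 126 combinations miss at least one village), so 5 is optimal.

5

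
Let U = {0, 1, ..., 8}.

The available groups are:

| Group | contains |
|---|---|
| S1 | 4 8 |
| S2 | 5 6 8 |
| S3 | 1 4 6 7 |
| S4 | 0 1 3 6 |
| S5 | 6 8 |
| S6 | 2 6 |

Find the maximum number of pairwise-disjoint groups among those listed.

S1, S6 are pairwise disjoint (S1={4,8}; S6={2,6}).
Every remaining group overlaps one of these, and no 3 of the listed groups are pairwise disjoint, so 2 is the maximum.

2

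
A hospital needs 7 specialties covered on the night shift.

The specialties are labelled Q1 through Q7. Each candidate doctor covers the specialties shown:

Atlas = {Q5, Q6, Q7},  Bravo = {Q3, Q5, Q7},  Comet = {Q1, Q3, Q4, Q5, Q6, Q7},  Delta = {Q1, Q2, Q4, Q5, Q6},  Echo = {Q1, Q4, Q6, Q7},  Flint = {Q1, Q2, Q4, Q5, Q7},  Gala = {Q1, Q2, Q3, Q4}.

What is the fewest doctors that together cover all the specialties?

Take {Atlas, Gala}. Their union is {Q1, Q2, Q3, Q4, Q5, Q6, Q7}, which is all 7 specialties.
No single doctor has all 7 specialties (the largest, Comet, has 6), so 2 is optimal.

2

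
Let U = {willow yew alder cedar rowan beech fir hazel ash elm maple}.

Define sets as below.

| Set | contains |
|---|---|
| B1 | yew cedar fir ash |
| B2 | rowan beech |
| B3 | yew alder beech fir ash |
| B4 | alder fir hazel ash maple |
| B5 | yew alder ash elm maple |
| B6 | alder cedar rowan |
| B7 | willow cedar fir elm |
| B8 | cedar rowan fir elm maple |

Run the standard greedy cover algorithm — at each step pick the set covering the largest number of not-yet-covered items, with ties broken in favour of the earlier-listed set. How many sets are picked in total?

4

Greedy: pick B3 (covers 5 new) → pick B8 (covers 4 new) → pick B4 (covers 1 new) → pick B7 (covers 1 new). Total picks: 4.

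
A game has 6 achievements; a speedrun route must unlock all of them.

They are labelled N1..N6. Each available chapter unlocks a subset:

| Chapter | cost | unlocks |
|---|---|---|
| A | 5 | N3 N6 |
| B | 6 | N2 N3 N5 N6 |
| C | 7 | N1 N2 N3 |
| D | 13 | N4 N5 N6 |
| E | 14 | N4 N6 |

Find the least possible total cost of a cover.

C, D together cover every achievement (C ∪ D = {N1, N2, N3, N4, N5, N6}); total cost 7 + 13 = 20.
The greedy pick B, C, D costs 26; no covering selection beats 20.

20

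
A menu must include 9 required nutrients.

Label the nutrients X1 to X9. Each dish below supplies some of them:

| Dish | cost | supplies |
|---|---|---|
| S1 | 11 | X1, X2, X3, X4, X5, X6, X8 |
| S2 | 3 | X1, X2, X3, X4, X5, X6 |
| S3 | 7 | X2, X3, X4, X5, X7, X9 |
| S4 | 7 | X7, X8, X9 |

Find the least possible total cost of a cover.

10

S2, S4 together cover every nutrient (S2 ∪ S4 = {X1, X2, X3, X4, X5, X6, X7, X8, X9}); total cost 3 + 7 = 10.
No covering selection has total cost below 10.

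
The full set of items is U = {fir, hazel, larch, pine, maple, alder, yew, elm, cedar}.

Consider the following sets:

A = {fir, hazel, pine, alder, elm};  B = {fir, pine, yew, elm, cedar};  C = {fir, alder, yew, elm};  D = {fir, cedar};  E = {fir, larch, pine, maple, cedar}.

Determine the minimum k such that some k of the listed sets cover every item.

A and C and E together: A ∪ C ∪ E = {fir, hazel, larch, pine, maple, alder, yew, elm, cedar} — every item is covered.
Only A contains hazel, so A is forced; the remaining 4 items need at least 2 more sets (each remaining set adds at most 3) — so at least 3 sets are needed, and 3 is optimal.

3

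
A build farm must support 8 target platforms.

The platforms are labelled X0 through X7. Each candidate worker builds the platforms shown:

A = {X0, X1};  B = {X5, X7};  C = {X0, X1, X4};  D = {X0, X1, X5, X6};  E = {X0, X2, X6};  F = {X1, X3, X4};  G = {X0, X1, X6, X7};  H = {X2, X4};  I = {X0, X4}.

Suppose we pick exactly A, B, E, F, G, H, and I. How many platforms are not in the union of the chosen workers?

0

Union of A, B, E, F, G, H, I = {X0, X1, X2, X3, X4, X5, X6, X7} — that's every platform, so 0 are uncovered.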